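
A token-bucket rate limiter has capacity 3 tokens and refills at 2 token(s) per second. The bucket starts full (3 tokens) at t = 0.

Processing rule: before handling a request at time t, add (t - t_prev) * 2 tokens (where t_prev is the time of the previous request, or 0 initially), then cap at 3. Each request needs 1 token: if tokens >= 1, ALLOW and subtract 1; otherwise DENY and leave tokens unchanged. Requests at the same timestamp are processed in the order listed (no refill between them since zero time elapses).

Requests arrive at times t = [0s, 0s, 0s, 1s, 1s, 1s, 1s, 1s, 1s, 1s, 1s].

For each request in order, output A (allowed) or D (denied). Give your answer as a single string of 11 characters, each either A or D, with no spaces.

Simulating step by step:
  req#1 t=0s: ALLOW
  req#2 t=0s: ALLOW
  req#3 t=0s: ALLOW
  req#4 t=1s: ALLOW
  req#5 t=1s: ALLOW
  req#6 t=1s: DENY
  req#7 t=1s: DENY
  req#8 t=1s: DENY
  req#9 t=1s: DENY
  req#10 t=1s: DENY
  req#11 t=1s: DENY

Answer: AAAAADDDDDD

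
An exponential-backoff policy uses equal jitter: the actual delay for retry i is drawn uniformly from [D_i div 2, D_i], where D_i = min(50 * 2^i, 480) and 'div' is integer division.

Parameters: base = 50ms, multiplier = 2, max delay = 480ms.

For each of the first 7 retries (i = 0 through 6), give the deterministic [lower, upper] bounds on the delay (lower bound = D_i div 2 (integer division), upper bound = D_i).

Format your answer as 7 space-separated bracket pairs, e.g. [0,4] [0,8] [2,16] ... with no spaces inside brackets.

Answer: [25,50] [50,100] [100,200] [200,400] [240,480] [240,480] [240,480]

Derivation:
Computing bounds per retry:
  i=0: D_i=min(50*2^0,480)=50, bounds=[25,50]
  i=1: D_i=min(50*2^1,480)=100, bounds=[50,100]
  i=2: D_i=min(50*2^2,480)=200, bounds=[100,200]
  i=3: D_i=min(50*2^3,480)=400, bounds=[200,400]
  i=4: D_i=min(50*2^4,480)=480, bounds=[240,480]
  i=5: D_i=min(50*2^5,480)=480, bounds=[240,480]
  i=6: D_i=min(50*2^6,480)=480, bounds=[240,480]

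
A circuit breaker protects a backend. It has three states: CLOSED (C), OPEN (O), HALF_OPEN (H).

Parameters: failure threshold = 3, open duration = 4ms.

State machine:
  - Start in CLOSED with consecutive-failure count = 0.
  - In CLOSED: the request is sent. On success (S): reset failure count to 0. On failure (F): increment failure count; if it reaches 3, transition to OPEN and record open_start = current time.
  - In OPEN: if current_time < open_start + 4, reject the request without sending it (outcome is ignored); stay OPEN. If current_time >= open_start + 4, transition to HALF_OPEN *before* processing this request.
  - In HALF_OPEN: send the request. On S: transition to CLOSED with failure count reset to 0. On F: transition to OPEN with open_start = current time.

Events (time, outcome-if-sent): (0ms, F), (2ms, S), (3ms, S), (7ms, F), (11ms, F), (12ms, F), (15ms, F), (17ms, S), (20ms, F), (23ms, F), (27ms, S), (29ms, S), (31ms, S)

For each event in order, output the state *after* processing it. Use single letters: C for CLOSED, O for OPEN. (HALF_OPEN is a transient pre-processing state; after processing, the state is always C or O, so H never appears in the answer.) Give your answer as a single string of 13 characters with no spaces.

State after each event:
  event#1 t=0ms outcome=F: state=CLOSED
  event#2 t=2ms outcome=S: state=CLOSED
  event#3 t=3ms outcome=S: state=CLOSED
  event#4 t=7ms outcome=F: state=CLOSED
  event#5 t=11ms outcome=F: state=CLOSED
  event#6 t=12ms outcome=F: state=OPEN
  event#7 t=15ms outcome=F: state=OPEN
  event#8 t=17ms outcome=S: state=CLOSED
  event#9 t=20ms outcome=F: state=CLOSED
  event#10 t=23ms outcome=F: state=CLOSED
  event#11 t=27ms outcome=S: state=CLOSED
  event#12 t=29ms outcome=S: state=CLOSED
  event#13 t=31ms outcome=S: state=CLOSED

Answer: CCCCCOOCCCCCC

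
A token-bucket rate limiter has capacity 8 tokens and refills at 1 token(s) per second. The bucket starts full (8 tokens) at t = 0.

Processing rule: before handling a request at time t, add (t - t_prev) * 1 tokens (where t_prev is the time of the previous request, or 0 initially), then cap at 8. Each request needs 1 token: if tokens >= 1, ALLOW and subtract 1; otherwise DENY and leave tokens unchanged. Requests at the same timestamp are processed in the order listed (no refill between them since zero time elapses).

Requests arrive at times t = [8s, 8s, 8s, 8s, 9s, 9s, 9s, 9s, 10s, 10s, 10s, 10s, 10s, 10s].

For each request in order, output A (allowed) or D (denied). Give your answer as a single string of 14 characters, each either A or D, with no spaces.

Answer: AAAAAAAAAADDDD

Derivation:
Simulating step by step:
  req#1 t=8s: ALLOW
  req#2 t=8s: ALLOW
  req#3 t=8s: ALLOW
  req#4 t=8s: ALLOW
  req#5 t=9s: ALLOW
  req#6 t=9s: ALLOW
  req#7 t=9s: ALLOW
  req#8 t=9s: ALLOW
  req#9 t=10s: ALLOW
  req#10 t=10s: ALLOW
  req#11 t=10s: DENY
  req#12 t=10s: DENY
  req#13 t=10s: DENY
  req#14 t=10s: DENY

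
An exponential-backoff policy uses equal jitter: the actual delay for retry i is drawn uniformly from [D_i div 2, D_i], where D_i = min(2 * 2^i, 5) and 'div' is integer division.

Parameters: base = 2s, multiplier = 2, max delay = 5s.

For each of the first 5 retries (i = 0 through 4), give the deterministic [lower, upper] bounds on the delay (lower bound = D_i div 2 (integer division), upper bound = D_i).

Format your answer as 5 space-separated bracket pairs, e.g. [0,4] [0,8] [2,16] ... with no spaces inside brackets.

Answer: [1,2] [2,4] [2,5] [2,5] [2,5]

Derivation:
Computing bounds per retry:
  i=0: D_i=min(2*2^0,5)=2, bounds=[1,2]
  i=1: D_i=min(2*2^1,5)=4, bounds=[2,4]
  i=2: D_i=min(2*2^2,5)=5, bounds=[2,5]
  i=3: D_i=min(2*2^3,5)=5, bounds=[2,5]
  i=4: D_i=min(2*2^4,5)=5, bounds=[2,5]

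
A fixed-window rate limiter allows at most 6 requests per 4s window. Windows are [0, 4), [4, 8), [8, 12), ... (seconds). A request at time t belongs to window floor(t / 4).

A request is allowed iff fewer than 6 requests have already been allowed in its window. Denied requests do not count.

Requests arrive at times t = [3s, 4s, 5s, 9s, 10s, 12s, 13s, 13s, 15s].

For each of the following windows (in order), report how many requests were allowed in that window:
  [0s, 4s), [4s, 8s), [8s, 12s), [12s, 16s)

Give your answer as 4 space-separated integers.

Processing requests:
  req#1 t=3s (window 0): ALLOW
  req#2 t=4s (window 1): ALLOW
  req#3 t=5s (window 1): ALLOW
  req#4 t=9s (window 2): ALLOW
  req#5 t=10s (window 2): ALLOW
  req#6 t=12s (window 3): ALLOW
  req#7 t=13s (window 3): ALLOW
  req#8 t=13s (window 3): ALLOW
  req#9 t=15s (window 3): ALLOW

Allowed counts by window: 1 2 2 4

Answer: 1 2 2 4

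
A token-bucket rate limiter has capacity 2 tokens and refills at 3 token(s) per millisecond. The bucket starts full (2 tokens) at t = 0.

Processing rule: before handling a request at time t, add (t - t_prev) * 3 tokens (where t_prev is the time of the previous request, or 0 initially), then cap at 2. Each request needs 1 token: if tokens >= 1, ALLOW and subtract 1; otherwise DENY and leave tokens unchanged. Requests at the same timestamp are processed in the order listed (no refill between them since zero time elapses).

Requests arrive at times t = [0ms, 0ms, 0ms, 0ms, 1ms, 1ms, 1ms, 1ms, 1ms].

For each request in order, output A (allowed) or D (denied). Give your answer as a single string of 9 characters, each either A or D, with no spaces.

Simulating step by step:
  req#1 t=0ms: ALLOW
  req#2 t=0ms: ALLOW
  req#3 t=0ms: DENY
  req#4 t=0ms: DENY
  req#5 t=1ms: ALLOW
  req#6 t=1ms: ALLOW
  req#7 t=1ms: DENY
  req#8 t=1ms: DENY
  req#9 t=1ms: DENY

Answer: AADDAADDD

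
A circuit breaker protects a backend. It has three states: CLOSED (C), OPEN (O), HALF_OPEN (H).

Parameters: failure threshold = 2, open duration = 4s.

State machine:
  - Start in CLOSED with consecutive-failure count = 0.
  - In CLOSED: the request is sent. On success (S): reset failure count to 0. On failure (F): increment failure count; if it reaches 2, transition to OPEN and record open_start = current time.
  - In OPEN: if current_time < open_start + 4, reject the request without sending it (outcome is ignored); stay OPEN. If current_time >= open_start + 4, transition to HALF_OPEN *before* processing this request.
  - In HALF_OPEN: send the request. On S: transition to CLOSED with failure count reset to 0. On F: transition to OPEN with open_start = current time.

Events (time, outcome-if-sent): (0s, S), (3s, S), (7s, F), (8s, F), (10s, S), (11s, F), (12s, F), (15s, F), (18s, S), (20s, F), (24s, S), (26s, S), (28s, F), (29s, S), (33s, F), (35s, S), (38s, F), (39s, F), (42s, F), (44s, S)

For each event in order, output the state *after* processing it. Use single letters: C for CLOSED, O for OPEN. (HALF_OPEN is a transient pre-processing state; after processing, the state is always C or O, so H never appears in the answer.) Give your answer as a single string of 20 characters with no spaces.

Answer: CCCOOOOOCCCCCCCCCOOC

Derivation:
State after each event:
  event#1 t=0s outcome=S: state=CLOSED
  event#2 t=3s outcome=S: state=CLOSED
  event#3 t=7s outcome=F: state=CLOSED
  event#4 t=8s outcome=F: state=OPEN
  event#5 t=10s outcome=S: state=OPEN
  event#6 t=11s outcome=F: state=OPEN
  event#7 t=12s outcome=F: state=OPEN
  event#8 t=15s outcome=F: state=OPEN
  event#9 t=18s outcome=S: state=CLOSED
  event#10 t=20s outcome=F: state=CLOSED
  event#11 t=24s outcome=S: state=CLOSED
  event#12 t=26s outcome=S: state=CLOSED
  event#13 t=28s outcome=F: state=CLOSED
  event#14 t=29s outcome=S: state=CLOSED
  event#15 t=33s outcome=F: state=CLOSED
  event#16 t=35s outcome=S: state=CLOSED
  event#17 t=38s outcome=F: state=CLOSED
  event#18 t=39s outcome=F: state=OPEN
  event#19 t=42s outcome=F: state=OPEN
  event#20 t=44s outcome=S: state=CLOSED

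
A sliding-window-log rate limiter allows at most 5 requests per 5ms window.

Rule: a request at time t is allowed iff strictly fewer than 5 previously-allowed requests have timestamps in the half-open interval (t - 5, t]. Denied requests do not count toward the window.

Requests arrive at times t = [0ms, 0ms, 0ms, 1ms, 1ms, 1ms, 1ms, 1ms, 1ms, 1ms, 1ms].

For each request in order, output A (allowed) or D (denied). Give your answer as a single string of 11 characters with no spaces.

Tracking allowed requests in the window:
  req#1 t=0ms: ALLOW
  req#2 t=0ms: ALLOW
  req#3 t=0ms: ALLOW
  req#4 t=1ms: ALLOW
  req#5 t=1ms: ALLOW
  req#6 t=1ms: DENY
  req#7 t=1ms: DENY
  req#8 t=1ms: DENY
  req#9 t=1ms: DENY
  req#10 t=1ms: DENY
  req#11 t=1ms: DENY

Answer: AAAAADDDDDD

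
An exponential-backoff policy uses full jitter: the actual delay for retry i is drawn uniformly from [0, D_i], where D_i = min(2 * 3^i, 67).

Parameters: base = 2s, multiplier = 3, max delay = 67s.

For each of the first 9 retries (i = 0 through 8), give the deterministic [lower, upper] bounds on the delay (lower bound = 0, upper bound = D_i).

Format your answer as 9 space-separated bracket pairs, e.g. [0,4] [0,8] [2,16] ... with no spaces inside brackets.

Answer: [0,2] [0,6] [0,18] [0,54] [0,67] [0,67] [0,67] [0,67] [0,67]

Derivation:
Computing bounds per retry:
  i=0: D_i=min(2*3^0,67)=2, bounds=[0,2]
  i=1: D_i=min(2*3^1,67)=6, bounds=[0,6]
  i=2: D_i=min(2*3^2,67)=18, bounds=[0,18]
  i=3: D_i=min(2*3^3,67)=54, bounds=[0,54]
  i=4: D_i=min(2*3^4,67)=67, bounds=[0,67]
  i=5: D_i=min(2*3^5,67)=67, bounds=[0,67]
  i=6: D_i=min(2*3^6,67)=67, bounds=[0,67]
  i=7: D_i=min(2*3^7,67)=67, bounds=[0,67]
  i=8: D_i=min(2*3^8,67)=67, bounds=[0,67]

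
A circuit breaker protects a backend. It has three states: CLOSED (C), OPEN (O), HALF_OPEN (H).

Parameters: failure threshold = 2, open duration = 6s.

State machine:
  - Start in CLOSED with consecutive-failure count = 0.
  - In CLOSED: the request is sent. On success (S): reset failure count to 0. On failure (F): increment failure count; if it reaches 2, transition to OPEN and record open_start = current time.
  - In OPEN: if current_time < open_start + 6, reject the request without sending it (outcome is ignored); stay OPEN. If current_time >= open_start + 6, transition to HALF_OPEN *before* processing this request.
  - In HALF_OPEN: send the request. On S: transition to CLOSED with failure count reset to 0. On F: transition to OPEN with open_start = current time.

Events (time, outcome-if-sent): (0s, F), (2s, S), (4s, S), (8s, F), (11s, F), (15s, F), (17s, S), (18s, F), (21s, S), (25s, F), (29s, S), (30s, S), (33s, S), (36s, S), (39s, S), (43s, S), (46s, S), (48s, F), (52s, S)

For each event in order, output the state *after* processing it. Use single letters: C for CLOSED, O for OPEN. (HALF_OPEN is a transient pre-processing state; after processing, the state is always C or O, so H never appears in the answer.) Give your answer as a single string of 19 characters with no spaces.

Answer: CCCCOOCCCCCCCCCCCCC

Derivation:
State after each event:
  event#1 t=0s outcome=F: state=CLOSED
  event#2 t=2s outcome=S: state=CLOSED
  event#3 t=4s outcome=S: state=CLOSED
  event#4 t=8s outcome=F: state=CLOSED
  event#5 t=11s outcome=F: state=OPEN
  event#6 t=15s outcome=F: state=OPEN
  event#7 t=17s outcome=S: state=CLOSED
  event#8 t=18s outcome=F: state=CLOSED
  event#9 t=21s outcome=S: state=CLOSED
  event#10 t=25s outcome=F: state=CLOSED
  event#11 t=29s outcome=S: state=CLOSED
  event#12 t=30s outcome=S: state=CLOSED
  event#13 t=33s outcome=S: state=CLOSED
  event#14 t=36s outcome=S: state=CLOSED
  event#15 t=39s outcome=S: state=CLOSED
  event#16 t=43s outcome=S: state=CLOSED
  event#17 t=46s outcome=S: state=CLOSED
  event#18 t=48s outcome=F: state=CLOSED
  event#19 t=52s outcome=S: state=CLOSED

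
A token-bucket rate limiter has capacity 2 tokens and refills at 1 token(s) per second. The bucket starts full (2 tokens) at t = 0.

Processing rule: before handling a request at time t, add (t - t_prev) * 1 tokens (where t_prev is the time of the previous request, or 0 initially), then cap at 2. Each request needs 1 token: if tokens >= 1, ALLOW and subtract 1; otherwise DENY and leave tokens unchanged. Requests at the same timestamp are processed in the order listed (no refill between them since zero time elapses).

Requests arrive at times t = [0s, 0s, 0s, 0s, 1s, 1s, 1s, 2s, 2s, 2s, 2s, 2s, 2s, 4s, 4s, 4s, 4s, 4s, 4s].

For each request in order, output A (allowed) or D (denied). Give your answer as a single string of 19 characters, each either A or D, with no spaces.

Answer: AADDADDADDDDDAADDDD

Derivation:
Simulating step by step:
  req#1 t=0s: ALLOW
  req#2 t=0s: ALLOW
  req#3 t=0s: DENY
  req#4 t=0s: DENY
  req#5 t=1s: ALLOW
  req#6 t=1s: DENY
  req#7 t=1s: DENY
  req#8 t=2s: ALLOW
  req#9 t=2s: DENY
  req#10 t=2s: DENY
  req#11 t=2s: DENY
  req#12 t=2s: DENY
  req#13 t=2s: DENY
  req#14 t=4s: ALLOW
  req#15 t=4s: ALLOW
  req#16 t=4s: DENY
  req#17 t=4s: DENY
  req#18 t=4s: DENY
  req#19 t=4s: DENY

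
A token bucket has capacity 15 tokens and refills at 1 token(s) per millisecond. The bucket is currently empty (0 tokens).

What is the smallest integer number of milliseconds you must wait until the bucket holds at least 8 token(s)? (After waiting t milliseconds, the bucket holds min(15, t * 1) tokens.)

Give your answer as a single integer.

Answer: 8

Derivation:
Need t * 1 >= 8, so t >= 8/1.
Smallest integer t = ceil(8/1) = 8.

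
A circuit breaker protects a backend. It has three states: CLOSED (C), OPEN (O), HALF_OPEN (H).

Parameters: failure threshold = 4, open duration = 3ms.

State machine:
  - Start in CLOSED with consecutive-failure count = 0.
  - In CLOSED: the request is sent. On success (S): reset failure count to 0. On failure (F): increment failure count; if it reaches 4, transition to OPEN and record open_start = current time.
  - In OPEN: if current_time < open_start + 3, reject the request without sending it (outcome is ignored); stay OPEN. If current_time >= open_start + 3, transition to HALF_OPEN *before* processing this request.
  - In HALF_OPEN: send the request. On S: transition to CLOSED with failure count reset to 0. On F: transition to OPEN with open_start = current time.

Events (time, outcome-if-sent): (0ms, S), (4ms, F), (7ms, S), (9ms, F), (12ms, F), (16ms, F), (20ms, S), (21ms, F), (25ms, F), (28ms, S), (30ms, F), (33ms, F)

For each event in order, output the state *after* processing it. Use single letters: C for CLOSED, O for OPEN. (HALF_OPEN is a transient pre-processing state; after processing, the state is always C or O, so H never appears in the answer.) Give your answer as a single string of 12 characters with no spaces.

State after each event:
  event#1 t=0ms outcome=S: state=CLOSED
  event#2 t=4ms outcome=F: state=CLOSED
  event#3 t=7ms outcome=S: state=CLOSED
  event#4 t=9ms outcome=F: state=CLOSED
  event#5 t=12ms outcome=F: state=CLOSED
  event#6 t=16ms outcome=F: state=CLOSED
  event#7 t=20ms outcome=S: state=CLOSED
  event#8 t=21ms outcome=F: state=CLOSED
  event#9 t=25ms outcome=F: state=CLOSED
  event#10 t=28ms outcome=S: state=CLOSED
  event#11 t=30ms outcome=F: state=CLOSED
  event#12 t=33ms outcome=F: state=CLOSED

Answer: CCCCCCCCCCCC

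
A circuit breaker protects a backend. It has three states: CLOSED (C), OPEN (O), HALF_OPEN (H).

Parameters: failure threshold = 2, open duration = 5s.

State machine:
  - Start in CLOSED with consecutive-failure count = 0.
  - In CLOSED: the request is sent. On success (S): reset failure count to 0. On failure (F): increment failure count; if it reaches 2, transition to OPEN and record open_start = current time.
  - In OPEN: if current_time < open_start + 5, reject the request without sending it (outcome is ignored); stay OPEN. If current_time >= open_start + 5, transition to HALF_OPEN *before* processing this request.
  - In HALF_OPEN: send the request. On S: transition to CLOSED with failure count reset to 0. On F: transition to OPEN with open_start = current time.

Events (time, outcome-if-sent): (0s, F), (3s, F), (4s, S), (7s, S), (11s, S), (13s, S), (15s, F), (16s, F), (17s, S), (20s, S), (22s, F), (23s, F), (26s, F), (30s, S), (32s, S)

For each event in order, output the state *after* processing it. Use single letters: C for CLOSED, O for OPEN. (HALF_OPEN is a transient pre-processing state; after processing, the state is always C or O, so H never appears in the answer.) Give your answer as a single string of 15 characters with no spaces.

Answer: COOOCCCOOOOOOCC

Derivation:
State after each event:
  event#1 t=0s outcome=F: state=CLOSED
  event#2 t=3s outcome=F: state=OPEN
  event#3 t=4s outcome=S: state=OPEN
  event#4 t=7s outcome=S: state=OPEN
  event#5 t=11s outcome=S: state=CLOSED
  event#6 t=13s outcome=S: state=CLOSED
  event#7 t=15s outcome=F: state=CLOSED
  event#8 t=16s outcome=F: state=OPEN
  event#9 t=17s outcome=S: state=OPEN
  event#10 t=20s outcome=S: state=OPEN
  event#11 t=22s outcome=F: state=OPEN
  event#12 t=23s outcome=F: state=OPEN
  event#13 t=26s outcome=F: state=OPEN
  event#14 t=30s outcome=S: state=CLOSED
  event#15 t=32s outcome=S: state=CLOSED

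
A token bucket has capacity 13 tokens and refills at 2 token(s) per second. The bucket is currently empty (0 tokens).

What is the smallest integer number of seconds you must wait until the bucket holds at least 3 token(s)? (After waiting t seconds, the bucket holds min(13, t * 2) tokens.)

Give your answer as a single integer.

Answer: 2

Derivation:
Need t * 2 >= 3, so t >= 3/2.
Smallest integer t = ceil(3/2) = 2.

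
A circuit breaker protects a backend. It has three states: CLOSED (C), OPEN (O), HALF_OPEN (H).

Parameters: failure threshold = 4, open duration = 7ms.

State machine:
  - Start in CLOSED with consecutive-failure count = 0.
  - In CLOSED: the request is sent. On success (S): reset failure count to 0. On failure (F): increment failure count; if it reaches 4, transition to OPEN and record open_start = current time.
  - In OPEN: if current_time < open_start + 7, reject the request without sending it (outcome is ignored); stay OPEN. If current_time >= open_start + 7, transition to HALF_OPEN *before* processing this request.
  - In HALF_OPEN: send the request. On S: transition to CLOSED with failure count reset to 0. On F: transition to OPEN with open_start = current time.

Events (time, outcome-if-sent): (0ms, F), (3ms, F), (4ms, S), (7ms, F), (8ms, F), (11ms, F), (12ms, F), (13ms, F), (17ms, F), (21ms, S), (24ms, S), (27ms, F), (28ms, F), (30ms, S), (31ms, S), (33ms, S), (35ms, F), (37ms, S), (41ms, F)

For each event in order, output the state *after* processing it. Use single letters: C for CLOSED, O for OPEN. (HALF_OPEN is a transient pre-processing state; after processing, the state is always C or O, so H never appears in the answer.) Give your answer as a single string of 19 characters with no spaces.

State after each event:
  event#1 t=0ms outcome=F: state=CLOSED
  event#2 t=3ms outcome=F: state=CLOSED
  event#3 t=4ms outcome=S: state=CLOSED
  event#4 t=7ms outcome=F: state=CLOSED
  event#5 t=8ms outcome=F: state=CLOSED
  event#6 t=11ms outcome=F: state=CLOSED
  event#7 t=12ms outcome=F: state=OPEN
  event#8 t=13ms outcome=F: state=OPEN
  event#9 t=17ms outcome=F: state=OPEN
  event#10 t=21ms outcome=S: state=CLOSED
  event#11 t=24ms outcome=S: state=CLOSED
  event#12 t=27ms outcome=F: state=CLOSED
  event#13 t=28ms outcome=F: state=CLOSED
  event#14 t=30ms outcome=S: state=CLOSED
  event#15 t=31ms outcome=S: state=CLOSED
  event#16 t=33ms outcome=S: state=CLOSED
  event#17 t=35ms outcome=F: state=CLOSED
  event#18 t=37ms outcome=S: state=CLOSED
  event#19 t=41ms outcome=F: state=CLOSED

Answer: CCCCCCOOOCCCCCCCCCC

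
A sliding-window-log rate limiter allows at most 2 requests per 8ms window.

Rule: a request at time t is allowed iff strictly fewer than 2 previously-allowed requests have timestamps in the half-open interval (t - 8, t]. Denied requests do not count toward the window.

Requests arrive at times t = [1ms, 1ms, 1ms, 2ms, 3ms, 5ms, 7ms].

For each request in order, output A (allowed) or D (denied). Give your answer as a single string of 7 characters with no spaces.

Answer: AADDDDD

Derivation:
Tracking allowed requests in the window:
  req#1 t=1ms: ALLOW
  req#2 t=1ms: ALLOW
  req#3 t=1ms: DENY
  req#4 t=2ms: DENY
  req#5 t=3ms: DENY
  req#6 t=5ms: DENY
  req#7 t=7ms: DENY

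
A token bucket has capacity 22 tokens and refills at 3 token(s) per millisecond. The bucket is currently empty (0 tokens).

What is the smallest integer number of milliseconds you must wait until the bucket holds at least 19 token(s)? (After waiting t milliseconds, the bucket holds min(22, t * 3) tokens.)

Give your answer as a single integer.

Need t * 3 >= 19, so t >= 19/3.
Smallest integer t = ceil(19/3) = 7.

Answer: 7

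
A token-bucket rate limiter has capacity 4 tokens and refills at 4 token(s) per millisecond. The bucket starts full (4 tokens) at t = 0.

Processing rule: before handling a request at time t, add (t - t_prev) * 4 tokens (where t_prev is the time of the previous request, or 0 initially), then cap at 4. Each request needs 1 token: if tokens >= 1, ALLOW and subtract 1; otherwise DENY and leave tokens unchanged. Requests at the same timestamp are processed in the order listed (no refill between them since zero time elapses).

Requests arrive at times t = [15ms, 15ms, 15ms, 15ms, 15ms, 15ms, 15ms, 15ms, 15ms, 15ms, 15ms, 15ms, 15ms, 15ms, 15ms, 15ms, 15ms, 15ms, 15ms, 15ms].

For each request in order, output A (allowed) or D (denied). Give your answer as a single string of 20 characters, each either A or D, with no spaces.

Simulating step by step:
  req#1 t=15ms: ALLOW
  req#2 t=15ms: ALLOW
  req#3 t=15ms: ALLOW
  req#4 t=15ms: ALLOW
  req#5 t=15ms: DENY
  req#6 t=15ms: DENY
  req#7 t=15ms: DENY
  req#8 t=15ms: DENY
  req#9 t=15ms: DENY
  req#10 t=15ms: DENY
  req#11 t=15ms: DENY
  req#12 t=15ms: DENY
  req#13 t=15ms: DENY
  req#14 t=15ms: DENY
  req#15 t=15ms: DENY
  req#16 t=15ms: DENY
  req#17 t=15ms: DENY
  req#18 t=15ms: DENY
  req#19 t=15ms: DENY
  req#20 t=15ms: DENY

Answer: AAAADDDDDDDDDDDDDDDD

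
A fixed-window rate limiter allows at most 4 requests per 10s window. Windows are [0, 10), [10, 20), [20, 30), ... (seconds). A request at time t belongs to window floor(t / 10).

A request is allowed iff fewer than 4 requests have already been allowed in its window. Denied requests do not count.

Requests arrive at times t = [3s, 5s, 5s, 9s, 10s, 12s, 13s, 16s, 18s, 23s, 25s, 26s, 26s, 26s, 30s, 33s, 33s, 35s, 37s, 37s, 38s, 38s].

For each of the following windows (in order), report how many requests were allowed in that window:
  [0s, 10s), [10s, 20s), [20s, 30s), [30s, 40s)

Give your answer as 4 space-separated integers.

Processing requests:
  req#1 t=3s (window 0): ALLOW
  req#2 t=5s (window 0): ALLOW
  req#3 t=5s (window 0): ALLOW
  req#4 t=9s (window 0): ALLOW
  req#5 t=10s (window 1): ALLOW
  req#6 t=12s (window 1): ALLOW
  req#7 t=13s (window 1): ALLOW
  req#8 t=16s (window 1): ALLOW
  req#9 t=18s (window 1): DENY
  req#10 t=23s (window 2): ALLOW
  req#11 t=25s (window 2): ALLOW
  req#12 t=26s (window 2): ALLOW
  req#13 t=26s (window 2): ALLOW
  req#14 t=26s (window 2): DENY
  req#15 t=30s (window 3): ALLOW
  req#16 t=33s (window 3): ALLOW
  req#17 t=33s (window 3): ALLOW
  req#18 t=35s (window 3): ALLOW
  req#19 t=37s (window 3): DENY
  req#20 t=37s (window 3): DENY
  req#21 t=38s (window 3): DENY
  req#22 t=38s (window 3): DENY

Allowed counts by window: 4 4 4 4

Answer: 4 4 4 4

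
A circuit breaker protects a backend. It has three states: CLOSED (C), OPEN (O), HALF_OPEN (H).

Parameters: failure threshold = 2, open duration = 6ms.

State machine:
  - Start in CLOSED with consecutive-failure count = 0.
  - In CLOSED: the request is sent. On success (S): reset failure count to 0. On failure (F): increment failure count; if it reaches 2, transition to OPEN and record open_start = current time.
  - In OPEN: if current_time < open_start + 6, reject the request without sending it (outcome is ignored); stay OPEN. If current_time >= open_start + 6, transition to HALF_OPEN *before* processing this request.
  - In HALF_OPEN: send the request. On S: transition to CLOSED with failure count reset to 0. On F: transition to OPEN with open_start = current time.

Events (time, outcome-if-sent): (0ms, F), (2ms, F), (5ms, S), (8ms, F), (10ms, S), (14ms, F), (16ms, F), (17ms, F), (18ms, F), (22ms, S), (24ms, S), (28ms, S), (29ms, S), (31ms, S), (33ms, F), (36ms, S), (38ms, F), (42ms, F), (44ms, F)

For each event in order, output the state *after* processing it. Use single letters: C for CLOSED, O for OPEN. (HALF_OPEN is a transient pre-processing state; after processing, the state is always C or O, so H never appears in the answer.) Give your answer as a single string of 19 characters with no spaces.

Answer: COOOOOOOOCCCCCCCCOO

Derivation:
State after each event:
  event#1 t=0ms outcome=F: state=CLOSED
  event#2 t=2ms outcome=F: state=OPEN
  event#3 t=5ms outcome=S: state=OPEN
  event#4 t=8ms outcome=F: state=OPEN
  event#5 t=10ms outcome=S: state=OPEN
  event#6 t=14ms outcome=F: state=OPEN
  event#7 t=16ms outcome=F: state=OPEN
  event#8 t=17ms outcome=F: state=OPEN
  event#9 t=18ms outcome=F: state=OPEN
  event#10 t=22ms outcome=S: state=CLOSED
  event#11 t=24ms outcome=S: state=CLOSED
  event#12 t=28ms outcome=S: state=CLOSED
  event#13 t=29ms outcome=S: state=CLOSED
  event#14 t=31ms outcome=S: state=CLOSED
  event#15 t=33ms outcome=F: state=CLOSED
  event#16 t=36ms outcome=S: state=CLOSED
  event#17 t=38ms outcome=F: state=CLOSED
  event#18 t=42ms outcome=F: state=OPEN
  event#19 t=44ms outcome=F: state=OPEN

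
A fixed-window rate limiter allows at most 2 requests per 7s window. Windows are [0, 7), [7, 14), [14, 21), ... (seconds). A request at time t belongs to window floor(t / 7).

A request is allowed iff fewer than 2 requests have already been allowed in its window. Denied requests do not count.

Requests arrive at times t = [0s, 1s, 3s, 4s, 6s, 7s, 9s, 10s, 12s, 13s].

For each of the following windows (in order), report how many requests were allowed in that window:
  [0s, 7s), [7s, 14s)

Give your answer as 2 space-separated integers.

Processing requests:
  req#1 t=0s (window 0): ALLOW
  req#2 t=1s (window 0): ALLOW
  req#3 t=3s (window 0): DENY
  req#4 t=4s (window 0): DENY
  req#5 t=6s (window 0): DENY
  req#6 t=7s (window 1): ALLOW
  req#7 t=9s (window 1): ALLOW
  req#8 t=10s (window 1): DENY
  req#9 t=12s (window 1): DENY
  req#10 t=13s (window 1): DENY

Allowed counts by window: 2 2

Answer: 2 2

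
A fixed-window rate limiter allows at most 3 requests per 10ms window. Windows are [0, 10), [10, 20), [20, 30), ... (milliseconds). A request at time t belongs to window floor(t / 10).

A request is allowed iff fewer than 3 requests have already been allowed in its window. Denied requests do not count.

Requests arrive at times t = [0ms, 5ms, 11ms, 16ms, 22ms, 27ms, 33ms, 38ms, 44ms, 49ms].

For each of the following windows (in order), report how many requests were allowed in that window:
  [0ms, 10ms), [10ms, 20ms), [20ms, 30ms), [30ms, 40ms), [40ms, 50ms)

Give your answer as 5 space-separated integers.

Processing requests:
  req#1 t=0ms (window 0): ALLOW
  req#2 t=5ms (window 0): ALLOW
  req#3 t=11ms (window 1): ALLOW
  req#4 t=16ms (window 1): ALLOW
  req#5 t=22ms (window 2): ALLOW
  req#6 t=27ms (window 2): ALLOW
  req#7 t=33ms (window 3): ALLOW
  req#8 t=38ms (window 3): ALLOW
  req#9 t=44ms (window 4): ALLOW
  req#10 t=49ms (window 4): ALLOW

Allowed counts by window: 2 2 2 2 2

Answer: 2 2 2 2 2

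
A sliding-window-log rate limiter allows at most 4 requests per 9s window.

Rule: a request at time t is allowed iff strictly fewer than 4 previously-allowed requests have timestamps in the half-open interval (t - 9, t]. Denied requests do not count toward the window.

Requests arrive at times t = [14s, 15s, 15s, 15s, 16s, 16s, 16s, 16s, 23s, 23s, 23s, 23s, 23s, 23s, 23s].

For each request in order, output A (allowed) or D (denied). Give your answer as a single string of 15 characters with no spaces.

Tracking allowed requests in the window:
  req#1 t=14s: ALLOW
  req#2 t=15s: ALLOW
  req#3 t=15s: ALLOW
  req#4 t=15s: ALLOW
  req#5 t=16s: DENY
  req#6 t=16s: DENY
  req#7 t=16s: DENY
  req#8 t=16s: DENY
  req#9 t=23s: ALLOW
  req#10 t=23s: DENY
  req#11 t=23s: DENY
  req#12 t=23s: DENY
  req#13 t=23s: DENY
  req#14 t=23s: DENY
  req#15 t=23s: DENY

Answer: AAAADDDDADDDDDD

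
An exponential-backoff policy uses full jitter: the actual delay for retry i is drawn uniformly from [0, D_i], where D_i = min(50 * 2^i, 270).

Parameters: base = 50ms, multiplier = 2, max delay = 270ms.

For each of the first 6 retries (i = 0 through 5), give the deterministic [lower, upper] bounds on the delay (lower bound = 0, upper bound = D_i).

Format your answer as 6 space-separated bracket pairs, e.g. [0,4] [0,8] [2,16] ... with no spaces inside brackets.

Answer: [0,50] [0,100] [0,200] [0,270] [0,270] [0,270]

Derivation:
Computing bounds per retry:
  i=0: D_i=min(50*2^0,270)=50, bounds=[0,50]
  i=1: D_i=min(50*2^1,270)=100, bounds=[0,100]
  i=2: D_i=min(50*2^2,270)=200, bounds=[0,200]
  i=3: D_i=min(50*2^3,270)=270, bounds=[0,270]
  i=4: D_i=min(50*2^4,270)=270, bounds=[0,270]
  i=5: D_i=min(50*2^5,270)=270, bounds=[0,270]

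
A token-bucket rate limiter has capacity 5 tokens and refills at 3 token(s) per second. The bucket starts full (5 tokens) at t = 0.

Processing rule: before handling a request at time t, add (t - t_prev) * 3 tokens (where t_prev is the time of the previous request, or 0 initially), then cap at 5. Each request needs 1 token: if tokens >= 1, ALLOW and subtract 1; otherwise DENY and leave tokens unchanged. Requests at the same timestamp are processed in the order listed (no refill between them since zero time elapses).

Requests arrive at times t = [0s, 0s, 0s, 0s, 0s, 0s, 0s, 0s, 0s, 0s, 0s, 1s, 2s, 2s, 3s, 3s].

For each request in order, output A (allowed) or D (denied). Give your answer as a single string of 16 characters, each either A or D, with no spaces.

Simulating step by step:
  req#1 t=0s: ALLOW
  req#2 t=0s: ALLOW
  req#3 t=0s: ALLOW
  req#4 t=0s: ALLOW
  req#5 t=0s: ALLOW
  req#6 t=0s: DENY
  req#7 t=0s: DENY
  req#8 t=0s: DENY
  req#9 t=0s: DENY
  req#10 t=0s: DENY
  req#11 t=0s: DENY
  req#12 t=1s: ALLOW
  req#13 t=2s: ALLOW
  req#14 t=2s: ALLOW
  req#15 t=3s: ALLOW
  req#16 t=3s: ALLOW

Answer: AAAAADDDDDDAAAAA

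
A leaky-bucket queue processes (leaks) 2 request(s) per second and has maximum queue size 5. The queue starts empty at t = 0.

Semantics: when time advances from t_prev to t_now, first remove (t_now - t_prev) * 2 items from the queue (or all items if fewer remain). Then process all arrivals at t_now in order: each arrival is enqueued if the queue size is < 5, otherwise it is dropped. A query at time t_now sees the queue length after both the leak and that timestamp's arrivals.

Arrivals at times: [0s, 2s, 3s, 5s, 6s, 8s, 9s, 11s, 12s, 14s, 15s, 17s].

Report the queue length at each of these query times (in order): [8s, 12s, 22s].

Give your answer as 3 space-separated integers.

Queue lengths at query times:
  query t=8s: backlog = 1
  query t=12s: backlog = 1
  query t=22s: backlog = 0

Answer: 1 1 0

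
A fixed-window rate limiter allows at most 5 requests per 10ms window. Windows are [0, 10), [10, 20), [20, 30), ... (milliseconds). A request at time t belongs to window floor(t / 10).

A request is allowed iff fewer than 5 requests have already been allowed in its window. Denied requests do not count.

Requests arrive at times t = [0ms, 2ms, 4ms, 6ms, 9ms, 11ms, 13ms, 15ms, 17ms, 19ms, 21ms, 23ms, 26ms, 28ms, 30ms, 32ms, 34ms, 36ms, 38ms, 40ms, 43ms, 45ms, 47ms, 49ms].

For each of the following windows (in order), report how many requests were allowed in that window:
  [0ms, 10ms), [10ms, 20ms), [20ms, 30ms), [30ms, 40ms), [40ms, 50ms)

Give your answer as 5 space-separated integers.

Processing requests:
  req#1 t=0ms (window 0): ALLOW
  req#2 t=2ms (window 0): ALLOW
  req#3 t=4ms (window 0): ALLOW
  req#4 t=6ms (window 0): ALLOW
  req#5 t=9ms (window 0): ALLOW
  req#6 t=11ms (window 1): ALLOW
  req#7 t=13ms (window 1): ALLOW
  req#8 t=15ms (window 1): ALLOW
  req#9 t=17ms (window 1): ALLOW
  req#10 t=19ms (window 1): ALLOW
  req#11 t=21ms (window 2): ALLOW
  req#12 t=23ms (window 2): ALLOW
  req#13 t=26ms (window 2): ALLOW
  req#14 t=28ms (window 2): ALLOW
  req#15 t=30ms (window 3): ALLOW
  req#16 t=32ms (window 3): ALLOW
  req#17 t=34ms (window 3): ALLOW
  req#18 t=36ms (window 3): ALLOW
  req#19 t=38ms (window 3): ALLOW
  req#20 t=40ms (window 4): ALLOW
  req#21 t=43ms (window 4): ALLOW
  req#22 t=45ms (window 4): ALLOW
  req#23 t=47ms (window 4): ALLOW
  req#24 t=49ms (window 4): ALLOW

Allowed counts by window: 5 5 4 5 5

Answer: 5 5 4 5 5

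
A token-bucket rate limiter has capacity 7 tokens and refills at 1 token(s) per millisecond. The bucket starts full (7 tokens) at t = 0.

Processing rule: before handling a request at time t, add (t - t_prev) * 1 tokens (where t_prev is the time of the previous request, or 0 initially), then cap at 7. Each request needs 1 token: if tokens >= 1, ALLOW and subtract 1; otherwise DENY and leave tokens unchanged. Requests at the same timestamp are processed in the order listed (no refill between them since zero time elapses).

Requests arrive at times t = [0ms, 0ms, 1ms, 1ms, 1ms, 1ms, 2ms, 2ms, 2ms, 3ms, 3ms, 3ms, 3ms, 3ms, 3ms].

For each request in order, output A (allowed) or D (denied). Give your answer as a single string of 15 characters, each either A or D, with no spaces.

Simulating step by step:
  req#1 t=0ms: ALLOW
  req#2 t=0ms: ALLOW
  req#3 t=1ms: ALLOW
  req#4 t=1ms: ALLOW
  req#5 t=1ms: ALLOW
  req#6 t=1ms: ALLOW
  req#7 t=2ms: ALLOW
  req#8 t=2ms: ALLOW
  req#9 t=2ms: ALLOW
  req#10 t=3ms: ALLOW
  req#11 t=3ms: DENY
  req#12 t=3ms: DENY
  req#13 t=3ms: DENY
  req#14 t=3ms: DENY
  req#15 t=3ms: DENY

Answer: AAAAAAAAAADDDDD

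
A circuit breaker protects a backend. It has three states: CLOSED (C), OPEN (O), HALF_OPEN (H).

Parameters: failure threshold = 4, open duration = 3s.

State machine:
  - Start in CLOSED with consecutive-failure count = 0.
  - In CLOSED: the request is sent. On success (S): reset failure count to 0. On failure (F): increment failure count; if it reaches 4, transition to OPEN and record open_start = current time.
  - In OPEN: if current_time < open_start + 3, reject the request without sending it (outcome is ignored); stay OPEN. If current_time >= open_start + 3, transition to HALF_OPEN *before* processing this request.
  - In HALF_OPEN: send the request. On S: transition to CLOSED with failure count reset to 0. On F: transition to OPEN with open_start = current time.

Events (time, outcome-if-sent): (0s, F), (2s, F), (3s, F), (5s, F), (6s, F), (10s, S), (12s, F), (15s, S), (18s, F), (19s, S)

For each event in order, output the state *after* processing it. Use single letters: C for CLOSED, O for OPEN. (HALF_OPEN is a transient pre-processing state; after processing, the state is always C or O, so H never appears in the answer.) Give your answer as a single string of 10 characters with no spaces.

Answer: CCCOOCCCCC

Derivation:
State after each event:
  event#1 t=0s outcome=F: state=CLOSED
  event#2 t=2s outcome=F: state=CLOSED
  event#3 t=3s outcome=F: state=CLOSED
  event#4 t=5s outcome=F: state=OPEN
  event#5 t=6s outcome=F: state=OPEN
  event#6 t=10s outcome=S: state=CLOSED
  event#7 t=12s outcome=F: state=CLOSED
  event#8 t=15s outcome=S: state=CLOSED
  event#9 t=18s outcome=F: state=CLOSED
  event#10 t=19s outcome=S: state=CLOSED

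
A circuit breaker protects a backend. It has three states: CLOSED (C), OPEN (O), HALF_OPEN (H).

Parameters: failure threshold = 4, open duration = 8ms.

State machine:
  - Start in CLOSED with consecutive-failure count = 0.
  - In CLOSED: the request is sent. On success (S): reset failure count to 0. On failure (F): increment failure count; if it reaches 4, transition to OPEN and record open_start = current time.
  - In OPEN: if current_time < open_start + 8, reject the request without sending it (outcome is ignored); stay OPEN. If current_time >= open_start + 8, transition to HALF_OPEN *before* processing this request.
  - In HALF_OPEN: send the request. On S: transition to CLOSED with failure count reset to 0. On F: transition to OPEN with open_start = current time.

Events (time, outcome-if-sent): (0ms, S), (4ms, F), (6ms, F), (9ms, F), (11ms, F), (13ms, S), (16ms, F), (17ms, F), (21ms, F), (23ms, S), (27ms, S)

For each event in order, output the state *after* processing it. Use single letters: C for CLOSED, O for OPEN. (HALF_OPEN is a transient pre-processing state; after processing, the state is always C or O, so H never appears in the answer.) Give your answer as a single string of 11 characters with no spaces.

Answer: CCCCOOOOOOO

Derivation:
State after each event:
  event#1 t=0ms outcome=S: state=CLOSED
  event#2 t=4ms outcome=F: state=CLOSED
  event#3 t=6ms outcome=F: state=CLOSED
  event#4 t=9ms outcome=F: state=CLOSED
  event#5 t=11ms outcome=F: state=OPEN
  event#6 t=13ms outcome=S: state=OPEN
  event#7 t=16ms outcome=F: state=OPEN
  event#8 t=17ms outcome=F: state=OPEN
  event#9 t=21ms outcome=F: state=OPEN
  event#10 t=23ms outcome=S: state=OPEN
  event#11 t=27ms outcome=S: state=OPEN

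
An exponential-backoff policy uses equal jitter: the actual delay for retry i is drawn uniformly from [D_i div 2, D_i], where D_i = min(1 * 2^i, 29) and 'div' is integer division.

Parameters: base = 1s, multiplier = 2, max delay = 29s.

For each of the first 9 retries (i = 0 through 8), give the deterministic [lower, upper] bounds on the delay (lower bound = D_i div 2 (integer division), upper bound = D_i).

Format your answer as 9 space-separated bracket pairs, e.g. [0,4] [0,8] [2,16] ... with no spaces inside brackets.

Computing bounds per retry:
  i=0: D_i=min(1*2^0,29)=1, bounds=[0,1]
  i=1: D_i=min(1*2^1,29)=2, bounds=[1,2]
  i=2: D_i=min(1*2^2,29)=4, bounds=[2,4]
  i=3: D_i=min(1*2^3,29)=8, bounds=[4,8]
  i=4: D_i=min(1*2^4,29)=16, bounds=[8,16]
  i=5: D_i=min(1*2^5,29)=29, bounds=[14,29]
  i=6: D_i=min(1*2^6,29)=29, bounds=[14,29]
  i=7: D_i=min(1*2^7,29)=29, bounds=[14,29]
  i=8: D_i=min(1*2^8,29)=29, bounds=[14,29]

Answer: [0,1] [1,2] [2,4] [4,8] [8,16] [14,29] [14,29] [14,29] [14,29]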